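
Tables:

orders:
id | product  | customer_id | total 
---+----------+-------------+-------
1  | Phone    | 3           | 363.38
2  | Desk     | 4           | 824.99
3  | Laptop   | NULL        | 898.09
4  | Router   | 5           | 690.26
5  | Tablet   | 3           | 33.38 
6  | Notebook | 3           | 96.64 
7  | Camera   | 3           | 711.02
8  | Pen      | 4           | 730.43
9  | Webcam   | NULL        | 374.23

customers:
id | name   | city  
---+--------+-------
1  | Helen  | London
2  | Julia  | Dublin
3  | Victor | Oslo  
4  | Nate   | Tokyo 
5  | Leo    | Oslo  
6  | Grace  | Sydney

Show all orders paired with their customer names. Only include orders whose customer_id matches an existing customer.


INNER JOIN keeps only orders rows whose customer_id matches an id in customers. Walk through each order:
  - order 1 (Phone): customer_id=3 -> matches Victor
  - order 2 (Desk): customer_id=4 -> matches Nate
  - order 3 (Laptop): customer_id=NULL, no match -> dropped
  - order 4 (Router): customer_id=5 -> matches Leo
  - order 5 (Tablet): customer_id=3 -> matches Victor
  - order 6 (Notebook): customer_id=3 -> matches Victor
  - order 7 (Camera): customer_id=3 -> matches Victor
  - order 8 (Pen): customer_id=4 -> matches Nate
  - order 9 (Webcam): customer_id=NULL, no match -> dropped
So 2 of 9 rows are dropped.

SQL:
SELECT a.product, b.name AS customer
FROM orders a
INNER JOIN customers b ON a.customer_id = b.id

Result:
product  | customer
---------+---------
Phone    | Victor  
Desk     | Nate    
Router   | Leo     
Tablet   | Victor  
Notebook | Victor  
Camera   | Victor  
Pen      | Nate    


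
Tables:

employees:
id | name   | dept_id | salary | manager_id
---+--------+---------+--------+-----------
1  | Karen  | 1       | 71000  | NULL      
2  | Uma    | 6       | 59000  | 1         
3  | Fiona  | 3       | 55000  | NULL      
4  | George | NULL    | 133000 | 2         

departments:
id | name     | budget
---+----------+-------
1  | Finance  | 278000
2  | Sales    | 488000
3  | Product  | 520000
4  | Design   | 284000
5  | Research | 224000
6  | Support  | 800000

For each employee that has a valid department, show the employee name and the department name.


INNER JOIN keeps only employees rows whose dept_id matches an id in departments. Walk through each employee:
  - employee 1 (Karen): dept_id=1 -> matches Finance
  - employee 2 (Uma): dept_id=6 -> matches Support
  - employee 3 (Fiona): dept_id=3 -> matches Product
  - employee 4 (George): dept_id=NULL, no match -> dropped
So 1 of 4 rows is dropped.

SQL:
SELECT a.name, b.name AS department
FROM employees a
INNER JOIN departments b ON a.dept_id = b.id

Result:
name  | department
------+-----------
Karen | Finance   
Uma   | Support   
Fiona | Product   


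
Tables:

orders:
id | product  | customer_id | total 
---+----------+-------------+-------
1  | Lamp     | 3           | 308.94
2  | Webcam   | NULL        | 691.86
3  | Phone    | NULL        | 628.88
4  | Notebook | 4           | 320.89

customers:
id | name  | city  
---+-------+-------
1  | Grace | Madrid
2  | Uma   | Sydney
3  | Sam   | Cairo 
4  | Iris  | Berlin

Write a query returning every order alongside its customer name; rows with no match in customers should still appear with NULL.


LEFT JOIN keeps every row from orders (the left table); where customer_id has no match in customers, the customer columns become NULL. Walk through each order:
  - order 1 (Lamp): customer_id=3 -> matches Sam
  - order 2 (Webcam): customer_id=NULL, no match -> kept with NULL
  - order 3 (Phone): customer_id=NULL, no match -> kept with NULL
  - order 4 (Notebook): customer_id=4 -> matches Iris
All 4 rows appear; 2 have NULL customer.

SQL:
SELECT a.product, b.name AS customer
FROM orders a
LEFT JOIN customers b ON a.customer_id = b.id

Result:
product  | customer
---------+---------
Lamp     | Sam     
Webcam   | NULL    
Phone    | NULL    
Notebook | Iris    


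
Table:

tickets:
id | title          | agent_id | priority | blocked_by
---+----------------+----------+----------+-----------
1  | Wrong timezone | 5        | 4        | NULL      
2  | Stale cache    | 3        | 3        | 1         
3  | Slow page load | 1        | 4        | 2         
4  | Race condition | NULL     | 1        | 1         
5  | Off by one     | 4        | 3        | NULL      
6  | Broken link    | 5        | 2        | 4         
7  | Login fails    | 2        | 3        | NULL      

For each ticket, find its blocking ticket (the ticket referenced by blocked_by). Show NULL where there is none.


This is a self-join: tickets is joined to a second copy of itself, matching each row's blocked_by to another row's id. Use LEFT JOIN so rows with blocked_by=NULL are kept.
  - ticket 1 (Wrong timezone): blocked_by=NULL -> NULL
  - ticket 2 (Stale cache): blocked_by=1 -> Wrong timezone
  - ticket 3 (Slow page load): blocked_by=2 -> Stale cache
  - ticket 4 (Race condition): blocked_by=1 -> Wrong timezone
  - ticket 5 (Off by one): blocked_by=NULL -> NULL
  - ticket 6 (Broken link): blocked_by=4 -> Race condition
  - ticket 7 (Login fails): blocked_by=NULL -> NULL

SQL:
SELECT a.title AS item, b.title AS blocked_by
FROM tickets a
LEFT JOIN tickets b ON a.blocked_by = b.id

Result:
item           | blocked_by    
---------------+---------------
Wrong timezone | NULL          
Stale cache    | Wrong timezone
Slow page load | Stale cache   
Race condition | Wrong timezone
Off by one     | NULL          
Broken link    | Race condition
Login fails    | NULL          


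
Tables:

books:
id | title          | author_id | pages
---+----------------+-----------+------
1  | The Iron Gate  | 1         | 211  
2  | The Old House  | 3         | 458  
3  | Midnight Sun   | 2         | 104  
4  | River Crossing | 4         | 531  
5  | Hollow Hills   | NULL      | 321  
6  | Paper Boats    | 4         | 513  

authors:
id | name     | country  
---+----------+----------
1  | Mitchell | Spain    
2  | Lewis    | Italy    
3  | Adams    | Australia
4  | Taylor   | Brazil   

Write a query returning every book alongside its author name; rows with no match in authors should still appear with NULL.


LEFT JOIN keeps every row from books (the left table); where author_id has no match in authors, the author columns become NULL. Walk through each book:
  - book 1 (The Iron Gate): author_id=1 -> matches Mitchell
  - book 2 (The Old House): author_id=3 -> matches Adams
  - book 3 (Midnight Sun): author_id=2 -> matches Lewis
  - book 4 (River Crossing): author_id=4 -> matches Taylor
  - book 5 (Hollow Hills): author_id=NULL, no match -> kept with NULL
  - book 6 (Paper Boats): author_id=4 -> matches Taylor
All 6 rows appear; 1 has NULL author.

SQL:
SELECT a.title, b.name AS author
FROM books a
LEFT JOIN authors b ON a.author_id = b.id

Result:
title          | author  
---------------+---------
The Iron Gate  | Mitchell
The Old House  | Adams   
Midnight Sun   | Lewis   
River Crossing | Taylor  
Hollow Hills   | NULL    
Paper Boats    | Taylor  


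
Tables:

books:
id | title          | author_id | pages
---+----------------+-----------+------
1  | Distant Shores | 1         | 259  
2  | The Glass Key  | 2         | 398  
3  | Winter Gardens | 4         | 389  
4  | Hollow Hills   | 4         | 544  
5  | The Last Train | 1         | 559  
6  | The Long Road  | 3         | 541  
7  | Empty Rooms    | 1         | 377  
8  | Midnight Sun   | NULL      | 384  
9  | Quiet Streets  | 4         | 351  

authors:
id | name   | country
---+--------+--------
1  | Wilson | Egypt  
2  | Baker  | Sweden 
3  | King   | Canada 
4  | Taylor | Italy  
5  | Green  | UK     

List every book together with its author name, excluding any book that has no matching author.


INNER JOIN keeps only books rows whose author_id matches an id in authors. Walk through each book:
  - book 1 (Distant Shores): author_id=1 -> matches Wilson
  - book 2 (The Glass Key): author_id=2 -> matches Baker
  - book 3 (Winter Gardens): author_id=4 -> matches Taylor
  - book 4 (Hollow Hills): author_id=4 -> matches Taylor
  - book 5 (The Last Train): author_id=1 -> matches Wilson
  - book 6 (The Long Road): author_id=3 -> matches King
  - book 7 (Empty Rooms): author_id=1 -> matches Wilson
  - book 8 (Midnight Sun): author_id=NULL, no match -> dropped
  - book 9 (Quiet Streets): author_id=4 -> matches Taylor
So 1 of 9 rows is dropped.

SQL:
SELECT a.title, b.name AS author
FROM books a
INNER JOIN authors b ON a.author_id = b.id

Result:
title          | author
---------------+-------
Distant Shores | Wilson
The Glass Key  | Baker 
Winter Gardens | Taylor
Hollow Hills   | Taylor
The Last Train | Wilson
The Long Road  | King  
Empty Rooms    | Wilson
Quiet Streets  | Taylor


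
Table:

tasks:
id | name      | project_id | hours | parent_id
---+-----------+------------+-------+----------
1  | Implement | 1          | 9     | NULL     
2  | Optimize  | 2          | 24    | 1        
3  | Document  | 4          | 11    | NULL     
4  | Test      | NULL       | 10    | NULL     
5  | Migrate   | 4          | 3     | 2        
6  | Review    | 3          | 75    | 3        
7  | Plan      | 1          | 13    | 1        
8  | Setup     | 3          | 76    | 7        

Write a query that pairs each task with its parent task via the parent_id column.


This is a self-join: tasks is joined to a second copy of itself, matching each row's parent_id to another row's id. Use LEFT JOIN so rows with parent_id=NULL are kept.
  - task 1 (Implement): parent_id=NULL -> NULL
  - task 2 (Optimize): parent_id=1 -> Implement
  - task 3 (Document): parent_id=NULL -> NULL
  - task 4 (Test): parent_id=NULL -> NULL
  - task 5 (Migrate): parent_id=2 -> Optimize
  - task 6 (Review): parent_id=3 -> Document
  - task 7 (Plan): parent_id=1 -> Implement
  - task 8 (Setup): parent_id=7 -> Plan

SQL:
SELECT a.name AS item, b.name AS parent
FROM tasks a
LEFT JOIN tasks b ON a.parent_id = b.id

Result:
item      | parent   
----------+----------
Implement | NULL     
Optimize  | Implement
Document  | NULL     
Test      | NULL     
Migrate   | Optimize 
Review    | Document 
Plan      | Implement
Setup     | Plan     


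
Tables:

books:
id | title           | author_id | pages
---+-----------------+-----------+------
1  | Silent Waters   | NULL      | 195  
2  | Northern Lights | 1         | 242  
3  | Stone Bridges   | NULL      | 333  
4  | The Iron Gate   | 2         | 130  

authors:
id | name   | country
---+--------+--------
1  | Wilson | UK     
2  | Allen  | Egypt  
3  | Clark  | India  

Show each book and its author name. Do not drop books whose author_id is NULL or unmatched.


LEFT JOIN keeps every row from books (the left table); where author_id has no match in authors, the author columns become NULL. Walk through each book:
  - book 1 (Silent Waters): author_id=NULL, no match -> kept with NULL
  - book 2 (Northern Lights): author_id=1 -> matches Wilson
  - book 3 (Stone Bridges): author_id=NULL, no match -> kept with NULL
  - book 4 (The Iron Gate): author_id=2 -> matches Allen
All 4 rows appear; 2 have NULL author.

SQL:
SELECT a.title, b.name AS author
FROM books a
LEFT JOIN authors b ON a.author_id = b.id

Result:
title           | author
----------------+-------
Silent Waters   | NULL  
Northern Lights | Wilson
Stone Bridges   | NULL  
The Iron Gate   | Allen 


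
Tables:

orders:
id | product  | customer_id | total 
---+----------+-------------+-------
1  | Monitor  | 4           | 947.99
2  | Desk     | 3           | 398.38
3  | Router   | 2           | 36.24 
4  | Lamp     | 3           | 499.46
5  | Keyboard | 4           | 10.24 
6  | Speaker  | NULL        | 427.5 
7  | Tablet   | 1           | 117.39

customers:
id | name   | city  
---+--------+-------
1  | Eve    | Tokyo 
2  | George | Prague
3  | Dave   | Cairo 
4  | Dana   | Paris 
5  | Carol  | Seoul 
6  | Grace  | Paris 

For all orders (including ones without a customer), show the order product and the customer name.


LEFT JOIN keeps every row from orders (the left table); where customer_id has no match in customers, the customer columns become NULL. Walk through each order:
  - order 1 (Monitor): customer_id=4 -> matches Dana
  - order 2 (Desk): customer_id=3 -> matches Dave
  - order 3 (Router): customer_id=2 -> matches George
  - order 4 (Lamp): customer_id=3 -> matches Dave
  - order 5 (Keyboard): customer_id=4 -> matches Dana
  - order 6 (Speaker): customer_id=NULL, no match -> kept with NULL
  - order 7 (Tablet): customer_id=1 -> matches Eve
All 7 rows appear; 1 has NULL customer.

SQL:
SELECT a.product, b.name AS customer
FROM orders a
LEFT JOIN customers b ON a.customer_id = b.id

Result:
product  | customer
---------+---------
Monitor  | Dana    
Desk     | Dave    
Router   | George  
Lamp     | Dave    
Keyboard | Dana    
Speaker  | NULL    
Tablet   | Eve     


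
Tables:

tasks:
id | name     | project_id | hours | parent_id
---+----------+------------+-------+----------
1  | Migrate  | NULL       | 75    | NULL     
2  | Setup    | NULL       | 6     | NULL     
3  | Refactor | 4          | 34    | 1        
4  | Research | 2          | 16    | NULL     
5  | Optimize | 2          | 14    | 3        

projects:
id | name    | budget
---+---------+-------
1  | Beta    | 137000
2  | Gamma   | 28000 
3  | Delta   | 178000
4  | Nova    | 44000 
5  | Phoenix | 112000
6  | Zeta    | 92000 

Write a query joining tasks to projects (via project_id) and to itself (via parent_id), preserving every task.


Two LEFT JOINs from the same base table tasks: one to projects via project_id, one to tasks itself via parent_id. Both are LEFT so every task is preserved.
Match against projects:
  - task 1 (Migrate): project_id=NULL, no match -> kept with NULL
  - task 2 (Setup): project_id=NULL, no match -> kept with NULL
  - task 3 (Refactor): project_id=4 -> matches Nova
  - task 4 (Research): project_id=2 -> matches Gamma
  - task 5 (Optimize): project_id=2 -> matches Gamma
Match against tasks (self):
  - task 1 (Migrate): parent_id=NULL -> NULL
  - task 2 (Setup): parent_id=NULL -> NULL
  - task 3 (Refactor): parent_id=1 -> Migrate
  - task 4 (Research): parent_id=NULL -> NULL
  - task 5 (Optimize): parent_id=3 -> Refactor

SQL:
SELECT a.name, b.name AS project, c.name AS parent
FROM tasks a
LEFT JOIN projects b ON a.project_id = b.id
LEFT JOIN tasks c ON a.parent_id = c.id

Result:
name     | project | parent  
---------+---------+---------
Migrate  | NULL    | NULL    
Setup    | NULL    | NULL    
Refactor | Nova    | Migrate 
Research | Gamma   | NULL    
Optimize | Gamma   | Refactor


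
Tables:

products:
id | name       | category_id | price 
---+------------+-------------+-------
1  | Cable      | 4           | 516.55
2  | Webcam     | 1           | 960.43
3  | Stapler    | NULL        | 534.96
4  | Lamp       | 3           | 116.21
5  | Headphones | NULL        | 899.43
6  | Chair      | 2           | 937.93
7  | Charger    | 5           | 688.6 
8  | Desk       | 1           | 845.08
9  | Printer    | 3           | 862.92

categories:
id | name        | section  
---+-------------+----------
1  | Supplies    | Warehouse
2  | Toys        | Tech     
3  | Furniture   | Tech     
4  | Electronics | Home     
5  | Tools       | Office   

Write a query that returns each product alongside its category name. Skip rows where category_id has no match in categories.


INNER JOIN keeps only products rows whose category_id matches an id in categories. Walk through each product:
  - product 1 (Cable): category_id=4 -> matches Electronics
  - product 2 (Webcam): category_id=1 -> matches Supplies
  - product 3 (Stapler): category_id=NULL, no match -> dropped
  - product 4 (Lamp): category_id=3 -> matches Furniture
  - product 5 (Headphones): category_id=NULL, no match -> dropped
  - product 6 (Chair): category_id=2 -> matches Toys
  - product 7 (Charger): category_id=5 -> matches Tools
  - product 8 (Desk): category_id=1 -> matches Supplies
  - product 9 (Printer): category_id=3 -> matches Furniture
So 2 of 9 rows are dropped.

SQL:
SELECT a.name, b.name AS category
FROM products a
INNER JOIN categories b ON a.category_id = b.id

Result:
name    | category   
--------+------------
Cable   | Electronics
Webcam  | Supplies   
Lamp    | Furniture  
Chair   | Toys       
Charger | Tools      
Desk    | Supplies   
Printer | Furniture  


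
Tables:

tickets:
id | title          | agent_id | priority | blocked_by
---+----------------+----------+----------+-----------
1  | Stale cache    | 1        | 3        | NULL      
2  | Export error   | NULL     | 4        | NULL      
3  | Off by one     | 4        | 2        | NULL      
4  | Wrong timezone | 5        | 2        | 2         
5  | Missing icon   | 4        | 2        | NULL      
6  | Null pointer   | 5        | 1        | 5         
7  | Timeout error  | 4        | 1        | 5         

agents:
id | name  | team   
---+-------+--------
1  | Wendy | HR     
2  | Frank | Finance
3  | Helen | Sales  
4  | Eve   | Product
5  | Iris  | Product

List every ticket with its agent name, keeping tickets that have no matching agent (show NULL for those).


LEFT JOIN keeps every row from tickets (the left table); where agent_id has no match in agents, the agent columns become NULL. Walk through each ticket:
  - ticket 1 (Stale cache): agent_id=1 -> matches Wendy
  - ticket 2 (Export error): agent_id=NULL, no match -> kept with NULL
  - ticket 3 (Off by one): agent_id=4 -> matches Eve
  - ticket 4 (Wrong timezone): agent_id=5 -> matches Iris
  - ticket 5 (Missing icon): agent_id=4 -> matches Eve
  - ticket 6 (Null pointer): agent_id=5 -> matches Iris
  - ticket 7 (Timeout error): agent_id=4 -> matches Eve
All 7 rows appear; 1 has NULL agent.

SQL:
SELECT a.title, b.name AS agent
FROM tickets a
LEFT JOIN agents b ON a.agent_id = b.id

Result:
title          | agent
---------------+------
Stale cache    | Wendy
Export error   | NULL 
Off by one     | Eve  
Wrong timezone | Iris 
Missing icon   | Eve  
Null pointer   | Iris 
Timeout error  | Eve  


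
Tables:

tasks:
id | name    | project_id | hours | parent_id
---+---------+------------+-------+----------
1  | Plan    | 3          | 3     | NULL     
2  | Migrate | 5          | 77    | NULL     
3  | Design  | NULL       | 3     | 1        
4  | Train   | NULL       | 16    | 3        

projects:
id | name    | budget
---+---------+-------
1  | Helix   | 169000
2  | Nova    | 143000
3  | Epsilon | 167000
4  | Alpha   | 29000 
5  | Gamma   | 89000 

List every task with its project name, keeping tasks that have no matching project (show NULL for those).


LEFT JOIN keeps every row from tasks (the left table); where project_id has no match in projects, the project columns become NULL. Walk through each task:
  - task 1 (Plan): project_id=3 -> matches Epsilon
  - task 2 (Migrate): project_id=5 -> matches Gamma
  - task 3 (Design): project_id=NULL, no match -> kept with NULL
  - task 4 (Train): project_id=NULL, no match -> kept with NULL
All 4 rows appear; 2 have NULL project.

SQL:
SELECT a.name, b.name AS project
FROM tasks a
LEFT JOIN projects b ON a.project_id = b.id

Result:
name    | project
--------+--------
Plan    | Epsilon
Migrate | Gamma  
Design  | NULL   
Train   | NULL   


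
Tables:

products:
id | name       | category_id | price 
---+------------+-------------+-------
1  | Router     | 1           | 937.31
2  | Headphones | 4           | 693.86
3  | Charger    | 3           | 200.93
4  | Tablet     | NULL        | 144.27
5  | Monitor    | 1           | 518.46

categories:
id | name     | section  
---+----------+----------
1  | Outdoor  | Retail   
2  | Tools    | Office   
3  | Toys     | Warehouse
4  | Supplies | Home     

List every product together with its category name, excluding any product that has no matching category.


INNER JOIN keeps only products rows whose category_id matches an id in categories. Walk through each product:
  - product 1 (Router): category_id=1 -> matches Outdoor
  - product 2 (Headphones): category_id=4 -> matches Supplies
  - product 3 (Charger): category_id=3 -> matches Toys
  - product 4 (Tablet): category_id=NULL, no match -> dropped
  - product 5 (Monitor): category_id=1 -> matches Outdoor
So 1 of 5 rows is dropped.

SQL:
SELECT a.name, b.name AS category
FROM products a
INNER JOIN categories b ON a.category_id = b.id

Result:
name       | category
-----------+---------
Router     | Outdoor 
Headphones | Supplies
Charger    | Toys    
Monitor    | Outdoor 


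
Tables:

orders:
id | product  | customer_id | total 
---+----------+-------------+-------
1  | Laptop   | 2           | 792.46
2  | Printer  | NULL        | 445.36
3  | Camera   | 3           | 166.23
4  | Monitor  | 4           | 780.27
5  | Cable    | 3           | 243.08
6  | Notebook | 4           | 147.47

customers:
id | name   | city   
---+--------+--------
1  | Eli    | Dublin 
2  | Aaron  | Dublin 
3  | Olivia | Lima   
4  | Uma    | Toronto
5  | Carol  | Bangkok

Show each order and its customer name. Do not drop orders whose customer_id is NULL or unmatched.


LEFT JOIN keeps every row from orders (the left table); where customer_id has no match in customers, the customer columns become NULL. Walk through each order:
  - order 1 (Laptop): customer_id=2 -> matches Aaron
  - order 2 (Printer): customer_id=NULL, no match -> kept with NULL
  - order 3 (Camera): customer_id=3 -> matches Olivia
  - order 4 (Monitor): customer_id=4 -> matches Uma
  - order 5 (Cable): customer_id=3 -> matches Olivia
  - order 6 (Notebook): customer_id=4 -> matches Uma
All 6 rows appear; 1 has NULL customer.

SQL:
SELECT a.product, b.name AS customer
FROM orders a
LEFT JOIN customers b ON a.customer_id = b.id

Result:
product  | customer
---------+---------
Laptop   | Aaron   
Printer  | NULL    
Camera   | Olivia  
Monitor  | Uma     
Cable    | Olivia  
Notebook | Uma     


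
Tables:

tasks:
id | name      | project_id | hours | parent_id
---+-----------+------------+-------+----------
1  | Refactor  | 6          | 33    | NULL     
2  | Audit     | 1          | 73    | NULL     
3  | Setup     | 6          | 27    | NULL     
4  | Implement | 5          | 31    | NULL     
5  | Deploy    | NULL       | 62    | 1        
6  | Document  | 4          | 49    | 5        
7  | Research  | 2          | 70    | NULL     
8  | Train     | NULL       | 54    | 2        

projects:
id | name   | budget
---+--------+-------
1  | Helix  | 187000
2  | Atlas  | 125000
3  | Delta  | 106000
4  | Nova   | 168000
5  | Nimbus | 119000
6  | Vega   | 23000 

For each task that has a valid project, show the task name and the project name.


INNER JOIN keeps only tasks rows whose project_id matches an id in projects. Walk through each task:
  - task 1 (Refactor): project_id=6 -> matches Vega
  - task 2 (Audit): project_id=1 -> matches Helix
  - task 3 (Setup): project_id=6 -> matches Vega
  - task 4 (Implement): project_id=5 -> matches Nimbus
  - task 5 (Deploy): project_id=NULL, no match -> dropped
  - task 6 (Document): project_id=4 -> matches Nova
  - task 7 (Research): project_id=2 -> matches Atlas
  - task 8 (Train): project_id=NULL, no match -> dropped
So 2 of 8 rows are dropped.

SQL:
SELECT a.name, b.name AS project
FROM tasks a
INNER JOIN projects b ON a.project_id = b.id

Result:
name      | project
----------+--------
Refactor  | Vega   
Audit     | Helix  
Setup     | Vega   
Implement | Nimbus 
Document  | Nova   
Research  | Atlas  


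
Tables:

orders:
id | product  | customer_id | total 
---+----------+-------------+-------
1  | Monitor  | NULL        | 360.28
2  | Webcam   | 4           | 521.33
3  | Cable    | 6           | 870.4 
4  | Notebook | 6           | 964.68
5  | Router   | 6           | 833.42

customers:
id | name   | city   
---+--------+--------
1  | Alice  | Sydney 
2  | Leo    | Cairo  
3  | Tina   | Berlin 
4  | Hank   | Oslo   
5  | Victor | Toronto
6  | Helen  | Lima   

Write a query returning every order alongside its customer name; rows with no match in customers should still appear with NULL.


LEFT JOIN keeps every row from orders (the left table); where customer_id has no match in customers, the customer columns become NULL. Walk through each order:
  - order 1 (Monitor): customer_id=NULL, no match -> kept with NULL
  - order 2 (Webcam): customer_id=4 -> matches Hank
  - order 3 (Cable): customer_id=6 -> matches Helen
  - order 4 (Notebook): customer_id=6 -> matches Helen
  - order 5 (Router): customer_id=6 -> matches Helen
All 5 rows appear; 1 has NULL customer.

SQL:
SELECT a.product, b.name AS customer
FROM orders a
LEFT JOIN customers b ON a.customer_id = b.id

Result:
product  | customer
---------+---------
Monitor  | NULL    
Webcam   | Hank    
Cable    | Helen   
Notebook | Helen   
Router   | Helen   


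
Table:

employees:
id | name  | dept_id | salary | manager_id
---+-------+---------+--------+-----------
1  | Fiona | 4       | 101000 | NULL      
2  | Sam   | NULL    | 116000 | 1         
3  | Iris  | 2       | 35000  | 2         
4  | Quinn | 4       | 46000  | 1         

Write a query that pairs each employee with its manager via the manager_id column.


This is a self-join: employees is joined to a second copy of itself, matching each row's manager_id to another row's id. Use LEFT JOIN so rows with manager_id=NULL are kept.
  - employee 1 (Fiona): manager_id=NULL -> NULL
  - employee 2 (Sam): manager_id=1 -> Fiona
  - employee 3 (Iris): manager_id=2 -> Sam
  - employee 4 (Quinn): manager_id=1 -> Fiona

SQL:
SELECT a.name AS item, b.name AS manager
FROM employees a
LEFT JOIN employees b ON a.manager_id = b.id

Result:
item  | manager
------+--------
Fiona | NULL   
Sam   | Fiona  
Iris  | Sam    
Quinn | Fiona  


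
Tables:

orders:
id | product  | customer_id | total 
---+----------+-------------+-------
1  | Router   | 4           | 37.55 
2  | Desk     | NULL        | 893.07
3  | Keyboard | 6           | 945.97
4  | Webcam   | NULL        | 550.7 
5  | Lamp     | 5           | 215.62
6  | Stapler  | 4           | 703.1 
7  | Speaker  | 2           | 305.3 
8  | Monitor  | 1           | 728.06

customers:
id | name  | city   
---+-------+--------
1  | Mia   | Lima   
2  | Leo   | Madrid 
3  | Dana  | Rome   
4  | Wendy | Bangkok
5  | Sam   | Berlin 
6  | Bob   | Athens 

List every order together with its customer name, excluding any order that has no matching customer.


INNER JOIN keeps only orders rows whose customer_id matches an id in customers. Walk through each order:
  - order 1 (Router): customer_id=4 -> matches Wendy
  - order 2 (Desk): customer_id=NULL, no match -> dropped
  - order 3 (Keyboard): customer_id=6 -> matches Bob
  - order 4 (Webcam): customer_id=NULL, no match -> dropped
  - order 5 (Lamp): customer_id=5 -> matches Sam
  - order 6 (Stapler): customer_id=4 -> matches Wendy
  - order 7 (Speaker): customer_id=2 -> matches Leo
  - order 8 (Monitor): customer_id=1 -> matches Mia
So 2 of 8 rows are dropped.

SQL:
SELECT a.product, b.name AS customer
FROM orders a
INNER JOIN customers b ON a.customer_id = b.id

Result:
product  | customer
---------+---------
Router   | Wendy   
Keyboard | Bob     
Lamp     | Sam     
Stapler  | Wendy   
Speaker  | Leo     
Monitor  | Mia     


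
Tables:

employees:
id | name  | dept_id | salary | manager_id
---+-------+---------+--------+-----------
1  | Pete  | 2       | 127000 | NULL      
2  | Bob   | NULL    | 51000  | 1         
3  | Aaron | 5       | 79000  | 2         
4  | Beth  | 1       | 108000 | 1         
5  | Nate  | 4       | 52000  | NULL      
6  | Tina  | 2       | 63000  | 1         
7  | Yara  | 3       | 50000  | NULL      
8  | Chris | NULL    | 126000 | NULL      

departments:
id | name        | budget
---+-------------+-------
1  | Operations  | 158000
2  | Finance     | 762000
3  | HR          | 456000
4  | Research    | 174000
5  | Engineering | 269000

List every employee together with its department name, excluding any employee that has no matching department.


INNER JOIN keeps only employees rows whose dept_id matches an id in departments. Walk through each employee:
  - employee 1 (Pete): dept_id=2 -> matches Finance
  - employee 2 (Bob): dept_id=NULL, no match -> dropped
  - employee 3 (Aaron): dept_id=5 -> matches Engineering
  - employee 4 (Beth): dept_id=1 -> matches Operations
  - employee 5 (Nate): dept_id=4 -> matches Research
  - employee 6 (Tina): dept_id=2 -> matches Finance
  - employee 7 (Yara): dept_id=3 -> matches HR
  - employee 8 (Chris): dept_id=NULL, no match -> dropped
So 2 of 8 rows are dropped.

SQL:
SELECT a.name, b.name AS department
FROM employees a
INNER JOIN departments b ON a.dept_id = b.id

Result:
name  | department 
------+------------
Pete  | Finance    
Aaron | Engineering
Beth  | Operations 
Nate  | Research   
Tina  | Finance    
Yara  | HR         


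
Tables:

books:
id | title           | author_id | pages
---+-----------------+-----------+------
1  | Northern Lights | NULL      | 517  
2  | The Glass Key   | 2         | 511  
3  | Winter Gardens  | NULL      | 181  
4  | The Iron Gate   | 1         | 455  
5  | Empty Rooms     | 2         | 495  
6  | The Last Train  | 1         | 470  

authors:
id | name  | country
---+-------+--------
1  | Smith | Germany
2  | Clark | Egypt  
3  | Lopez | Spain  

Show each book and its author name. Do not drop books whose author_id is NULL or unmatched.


LEFT JOIN keeps every row from books (the left table); where author_id has no match in authors, the author columns become NULL. Walk through each book:
  - book 1 (Northern Lights): author_id=NULL, no match -> kept with NULL
  - book 2 (The Glass Key): author_id=2 -> matches Clark
  - book 3 (Winter Gardens): author_id=NULL, no match -> kept with NULL
  - book 4 (The Iron Gate): author_id=1 -> matches Smith
  - book 5 (Empty Rooms): author_id=2 -> matches Clark
  - book 6 (The Last Train): author_id=1 -> matches Smith
All 6 rows appear; 2 have NULL author.

SQL:
SELECT a.title, b.name AS author
FROM books a
LEFT JOIN authors b ON a.author_id = b.id

Result:
title           | author
----------------+-------
Northern Lights | NULL  
The Glass Key   | Clark 
Winter Gardens  | NULL  
The Iron Gate   | Smith 
Empty Rooms     | Clark 
The Last Train  | Smith 


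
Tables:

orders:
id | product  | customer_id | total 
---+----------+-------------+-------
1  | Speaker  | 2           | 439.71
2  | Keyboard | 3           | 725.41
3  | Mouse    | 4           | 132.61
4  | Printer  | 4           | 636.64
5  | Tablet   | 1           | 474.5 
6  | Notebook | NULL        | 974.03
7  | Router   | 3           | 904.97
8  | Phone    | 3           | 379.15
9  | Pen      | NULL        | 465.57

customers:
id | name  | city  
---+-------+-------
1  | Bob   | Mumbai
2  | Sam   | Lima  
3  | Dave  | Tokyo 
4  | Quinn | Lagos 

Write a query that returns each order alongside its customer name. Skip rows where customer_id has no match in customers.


INNER JOIN keeps only orders rows whose customer_id matches an id in customers. Walk through each order:
  - order 1 (Speaker): customer_id=2 -> matches Sam
  - order 2 (Keyboard): customer_id=3 -> matches Dave
  - order 3 (Mouse): customer_id=4 -> matches Quinn
  - order 4 (Printer): customer_id=4 -> matches Quinn
  - order 5 (Tablet): customer_id=1 -> matches Bob
  - order 6 (Notebook): customer_id=NULL, no match -> dropped
  - order 7 (Router): customer_id=3 -> matches Dave
  - order 8 (Phone): customer_id=3 -> matches Dave
  - order 9 (Pen): customer_id=NULL, no match -> dropped
So 2 of 9 rows are dropped.

SQL:
SELECT a.product, b.name AS customer
FROM orders a
INNER JOIN customers b ON a.customer_id = b.id

Result:
product  | customer
---------+---------
Speaker  | Sam     
Keyboard | Dave    
Mouse    | Quinn   
Printer  | Quinn   
Tablet   | Bob     
Router   | Dave    
Phone    | Dave    


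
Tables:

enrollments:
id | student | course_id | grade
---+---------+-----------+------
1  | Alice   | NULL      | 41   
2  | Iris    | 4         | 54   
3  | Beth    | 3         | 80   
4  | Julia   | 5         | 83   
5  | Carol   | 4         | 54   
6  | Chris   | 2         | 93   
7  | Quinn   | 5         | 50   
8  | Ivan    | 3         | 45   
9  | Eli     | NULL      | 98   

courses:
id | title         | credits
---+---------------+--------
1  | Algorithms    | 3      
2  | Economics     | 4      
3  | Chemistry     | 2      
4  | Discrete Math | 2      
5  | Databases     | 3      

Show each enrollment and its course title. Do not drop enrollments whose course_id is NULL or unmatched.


LEFT JOIN keeps every row from enrollments (the left table); where course_id has no match in courses, the course columns become NULL. Walk through each enrollment:
  - enrollment 1 (Alice): course_id=NULL, no match -> kept with NULL
  - enrollment 2 (Iris): course_id=4 -> matches Discrete Math
  - enrollment 3 (Beth): course_id=3 -> matches Chemistry
  - enrollment 4 (Julia): course_id=5 -> matches Databases
  - enrollment 5 (Carol): course_id=4 -> matches Discrete Math
  - enrollment 6 (Chris): course_id=2 -> matches Economics
  - enrollment 7 (Quinn): course_id=5 -> matches Databases
  - enrollment 8 (Ivan): course_id=3 -> matches Chemistry
  - enrollment 9 (Eli): course_id=NULL, no match -> kept with NULL
All 9 rows appear; 2 have NULL course.

SQL:
SELECT a.student, b.title AS course
FROM enrollments a
LEFT JOIN courses b ON a.course_id = b.id

Result:
student | course       
--------+--------------
Alice   | NULL         
Iris    | Discrete Math
Beth    | Chemistry    
Julia   | Databases    
Carol   | Discrete Math
Chris   | Economics    
Quinn   | Databases    
Ivan    | Chemistry    
Eli     | NULL         


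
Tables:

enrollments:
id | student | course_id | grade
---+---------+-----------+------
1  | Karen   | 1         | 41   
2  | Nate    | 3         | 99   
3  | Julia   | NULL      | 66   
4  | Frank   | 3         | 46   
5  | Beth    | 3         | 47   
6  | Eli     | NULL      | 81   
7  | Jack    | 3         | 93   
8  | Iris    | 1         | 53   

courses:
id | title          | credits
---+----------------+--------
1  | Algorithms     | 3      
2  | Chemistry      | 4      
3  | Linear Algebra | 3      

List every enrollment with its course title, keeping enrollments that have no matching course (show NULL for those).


LEFT JOIN keeps every row from enrollments (the left table); where course_id has no match in courses, the course columns become NULL. Walk through each enrollment:
  - enrollment 1 (Karen): course_id=1 -> matches Algorithms
  - enrollment 2 (Nate): course_id=3 -> matches Linear Algebra
  - enrollment 3 (Julia): course_id=NULL, no match -> kept with NULL
  - enrollment 4 (Frank): course_id=3 -> matches Linear Algebra
  - enrollment 5 (Beth): course_id=3 -> matches Linear Algebra
  - enrollment 6 (Eli): course_id=NULL, no match -> kept with NULL
  - enrollment 7 (Jack): course_id=3 -> matches Linear Algebra
  - enrollment 8 (Iris): course_id=1 -> matches Algorithms
All 8 rows appear; 2 have NULL course.

SQL:
SELECT a.student, b.title AS course
FROM enrollments a
LEFT JOIN courses b ON a.course_id = b.id

Result:
student | course        
--------+---------------
Karen   | Algorithms    
Nate    | Linear Algebra
Julia   | NULL          
Frank   | Linear Algebra
Beth    | Linear Algebra
Eli     | NULL          
Jack    | Linear Algebra
Iris    | Algorithms    


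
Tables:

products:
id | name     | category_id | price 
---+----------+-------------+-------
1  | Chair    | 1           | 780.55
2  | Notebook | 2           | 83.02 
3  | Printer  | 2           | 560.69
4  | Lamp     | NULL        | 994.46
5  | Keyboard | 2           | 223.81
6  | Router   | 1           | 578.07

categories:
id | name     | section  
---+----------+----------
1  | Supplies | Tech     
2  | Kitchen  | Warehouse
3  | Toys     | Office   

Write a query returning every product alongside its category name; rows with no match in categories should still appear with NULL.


LEFT JOIN keeps every row from products (the left table); where category_id has no match in categories, the category columns become NULL. Walk through each product:
  - product 1 (Chair): category_id=1 -> matches Supplies
  - product 2 (Notebook): category_id=2 -> matches Kitchen
  - product 3 (Printer): category_id=2 -> matches Kitchen
  - product 4 (Lamp): category_id=NULL, no match -> kept with NULL
  - product 5 (Keyboard): category_id=2 -> matches Kitchen
  - product 6 (Router): category_id=1 -> matches Supplies
All 6 rows appear; 1 has NULL category.

SQL:
SELECT a.name, b.name AS category
FROM products a
LEFT JOIN categories b ON a.category_id = b.id

Result:
name     | category
---------+---------
Chair    | Supplies
Notebook | Kitchen 
Printer  | Kitchen 
Lamp     | NULL    
Keyboard | Kitchen 
Router   | Supplies


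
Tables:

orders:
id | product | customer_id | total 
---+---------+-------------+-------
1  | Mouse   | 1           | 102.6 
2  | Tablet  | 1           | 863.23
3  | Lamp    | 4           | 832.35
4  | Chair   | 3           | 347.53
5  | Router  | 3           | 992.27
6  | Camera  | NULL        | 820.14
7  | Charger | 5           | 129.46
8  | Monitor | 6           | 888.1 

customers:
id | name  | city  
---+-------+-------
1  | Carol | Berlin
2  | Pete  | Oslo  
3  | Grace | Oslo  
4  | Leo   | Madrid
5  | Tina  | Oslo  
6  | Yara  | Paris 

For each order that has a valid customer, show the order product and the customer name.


INNER JOIN keeps only orders rows whose customer_id matches an id in customers. Walk through each order:
  - order 1 (Mouse): customer_id=1 -> matches Carol
  - order 2 (Tablet): customer_id=1 -> matches Carol
  - order 3 (Lamp): customer_id=4 -> matches Leo
  - order 4 (Chair): customer_id=3 -> matches Grace
  - order 5 (Router): customer_id=3 -> matches Grace
  - order 6 (Camera): customer_id=NULL, no match -> dropped
  - order 7 (Charger): customer_id=5 -> matches Tina
  - order 8 (Monitor): customer_id=6 -> matches Yara
So 1 of 8 rows is dropped.

SQL:
SELECT a.product, b.name AS customer
FROM orders a
INNER JOIN customers b ON a.customer_id = b.id

Result:
product | customer
--------+---------
Mouse   | Carol   
Tablet  | Carol   
Lamp    | Leo     
Chair   | Grace   
Router  | Grace   
Charger | Tina    
Monitor | Yara    


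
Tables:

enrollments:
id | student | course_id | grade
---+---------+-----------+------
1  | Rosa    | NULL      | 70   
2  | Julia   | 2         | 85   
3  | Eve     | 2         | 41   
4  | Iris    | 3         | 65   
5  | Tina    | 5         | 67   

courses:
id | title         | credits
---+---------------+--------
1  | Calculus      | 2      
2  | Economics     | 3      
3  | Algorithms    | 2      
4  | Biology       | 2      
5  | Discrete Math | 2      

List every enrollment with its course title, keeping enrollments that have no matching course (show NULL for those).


LEFT JOIN keeps every row from enrollments (the left table); where course_id has no match in courses, the course columns become NULL. Walk through each enrollment:
  - enrollment 1 (Rosa): course_id=NULL, no match -> kept with NULL
  - enrollment 2 (Julia): course_id=2 -> matches Economics
  - enrollment 3 (Eve): course_id=2 -> matches Economics
  - enrollment 4 (Iris): course_id=3 -> matches Algorithms
  - enrollment 5 (Tina): course_id=5 -> matches Discrete Math
All 5 rows appear; 1 has NULL course.

SQL:
SELECT a.student, b.title AS course
FROM enrollments a
LEFT JOIN courses b ON a.course_id = b.id

Result:
student | course       
--------+--------------
Rosa    | NULL         
Julia   | Economics    
Eve     | Economics    
Iris    | Algorithms   
Tina    | Discrete Math


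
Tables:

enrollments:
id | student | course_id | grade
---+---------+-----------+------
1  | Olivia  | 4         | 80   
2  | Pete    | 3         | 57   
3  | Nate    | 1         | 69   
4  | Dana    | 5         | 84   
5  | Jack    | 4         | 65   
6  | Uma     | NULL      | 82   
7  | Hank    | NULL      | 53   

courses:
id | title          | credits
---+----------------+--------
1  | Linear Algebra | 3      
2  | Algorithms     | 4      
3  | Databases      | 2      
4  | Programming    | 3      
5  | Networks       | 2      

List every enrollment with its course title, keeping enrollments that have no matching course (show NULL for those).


LEFT JOIN keeps every row from enrollments (the left table); where course_id has no match in courses, the course columns become NULL. Walk through each enrollment:
  - enrollment 1 (Olivia): course_id=4 -> matches Programming
  - enrollment 2 (Pete): course_id=3 -> matches Databases
  - enrollment 3 (Nate): course_id=1 -> matches Linear Algebra
  - enrollment 4 (Dana): course_id=5 -> matches Networks
  - enrollment 5 (Jack): course_id=4 -> matches Programming
  - enrollment 6 (Uma): course_id=NULL, no match -> kept with NULL
  - enrollment 7 (Hank): course_id=NULL, no match -> kept with NULL
All 7 rows appear; 2 have NULL course.

SQL:
SELECT a.student, b.title AS course
FROM enrollments a
LEFT JOIN courses b ON a.course_id = b.id

Result:
student | course        
--------+---------------
Olivia  | Programming   
Pete    | Databases     
Nate    | Linear Algebra
Dana    | Networks      
Jack    | Programming   
Uma     | NULL          
Hank    | NULL          
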